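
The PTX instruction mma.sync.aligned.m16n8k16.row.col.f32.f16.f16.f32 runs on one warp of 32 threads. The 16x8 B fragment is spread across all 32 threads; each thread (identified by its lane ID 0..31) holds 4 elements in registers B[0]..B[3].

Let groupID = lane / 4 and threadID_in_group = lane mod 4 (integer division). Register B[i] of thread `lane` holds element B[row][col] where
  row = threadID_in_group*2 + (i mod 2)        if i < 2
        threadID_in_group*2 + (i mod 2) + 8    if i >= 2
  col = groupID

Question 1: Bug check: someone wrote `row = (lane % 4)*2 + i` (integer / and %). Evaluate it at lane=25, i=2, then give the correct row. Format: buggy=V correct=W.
`(lane % 4)*2 + i`[25,2]=>4
lane 25=>25/4=6, 25 mod 4=1
i=2  r:2·1+0+8=>10  c:6
row: 4 vs 10

buggy=4 correct=10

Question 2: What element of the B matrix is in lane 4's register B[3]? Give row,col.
9,1

L=4->gid=4>>2=1, tid=4&3=0
[3]->row 0·2+1+8=9  col gid=1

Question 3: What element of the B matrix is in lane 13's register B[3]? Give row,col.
11,3

lane 13->13/4=3, 13 mod 4=1
i=3  r:2·1+1+8->11  c:3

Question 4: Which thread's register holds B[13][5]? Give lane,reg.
c=5⇒gr=5  r=13⇒Rb=1,th=2,odd=1
L=5*4+2=22  i=1*2+1=3

22,3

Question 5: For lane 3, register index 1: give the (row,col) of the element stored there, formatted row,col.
L=3→G=3>>2=0, T=3&3=3
[1]→row 3·2+1+0=7  col G=0

7,0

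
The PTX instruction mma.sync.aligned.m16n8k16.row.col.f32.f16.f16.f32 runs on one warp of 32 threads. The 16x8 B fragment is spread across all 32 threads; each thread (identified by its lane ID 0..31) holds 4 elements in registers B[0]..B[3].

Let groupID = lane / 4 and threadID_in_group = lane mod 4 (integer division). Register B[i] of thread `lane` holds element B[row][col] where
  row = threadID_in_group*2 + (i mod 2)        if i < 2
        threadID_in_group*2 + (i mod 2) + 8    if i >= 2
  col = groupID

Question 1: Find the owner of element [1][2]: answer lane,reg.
c=2⇒gr=2  r=1⇒Rb=0,th=0,odd=1
L=2*4+0=8  i=0*2+1=1

8,1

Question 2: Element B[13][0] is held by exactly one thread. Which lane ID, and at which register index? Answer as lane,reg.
c=0→G=0  r=13→rhi=1,T=2,p=1
L=0*4+2=2  i=1*2+1=3

2,3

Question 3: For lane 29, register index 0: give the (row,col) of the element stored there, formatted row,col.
lane 29⇒29/4=7, 29 mod 4=1
i=0  r:2·1+0+0⇒2  c:7

2,7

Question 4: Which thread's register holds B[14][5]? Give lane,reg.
23,2

c=5->g=5  r=14->rb=1,t=3,b0=0
L=5*4+3=23  i=1*2+0=2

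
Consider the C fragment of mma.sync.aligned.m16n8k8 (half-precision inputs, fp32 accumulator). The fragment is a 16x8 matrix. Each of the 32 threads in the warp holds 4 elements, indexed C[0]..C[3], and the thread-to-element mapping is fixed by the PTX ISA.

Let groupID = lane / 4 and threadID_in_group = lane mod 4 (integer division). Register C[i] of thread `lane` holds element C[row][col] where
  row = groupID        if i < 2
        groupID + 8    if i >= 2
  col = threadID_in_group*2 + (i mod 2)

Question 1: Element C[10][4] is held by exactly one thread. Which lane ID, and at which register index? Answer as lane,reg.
r=10⇒gr=2,Rb=1  c=4⇒th=2,odd=0
L=2*4+2=10  i=1*2+0=2

10,2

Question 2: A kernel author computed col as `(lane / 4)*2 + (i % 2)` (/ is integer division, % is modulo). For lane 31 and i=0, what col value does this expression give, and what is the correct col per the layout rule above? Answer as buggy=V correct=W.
`(lane / 4)*2 + (i % 2)`[31,0]→14
lane 31: G=7 (31/4), T=3 (31%4)
i=0: r=7+0=7, c=3*2+0=6
col: 14 vs 6

buggy=14 correct=6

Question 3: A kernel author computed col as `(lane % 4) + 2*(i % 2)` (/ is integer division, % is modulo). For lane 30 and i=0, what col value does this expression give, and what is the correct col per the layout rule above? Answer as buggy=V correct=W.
`(lane % 4) + 2*(i % 2)`[30,0]=>2
30: grp=7,tig=2
[0] (7+0,2*2+0) = (7,4)
col: 2 vs 4

buggy=2 correct=4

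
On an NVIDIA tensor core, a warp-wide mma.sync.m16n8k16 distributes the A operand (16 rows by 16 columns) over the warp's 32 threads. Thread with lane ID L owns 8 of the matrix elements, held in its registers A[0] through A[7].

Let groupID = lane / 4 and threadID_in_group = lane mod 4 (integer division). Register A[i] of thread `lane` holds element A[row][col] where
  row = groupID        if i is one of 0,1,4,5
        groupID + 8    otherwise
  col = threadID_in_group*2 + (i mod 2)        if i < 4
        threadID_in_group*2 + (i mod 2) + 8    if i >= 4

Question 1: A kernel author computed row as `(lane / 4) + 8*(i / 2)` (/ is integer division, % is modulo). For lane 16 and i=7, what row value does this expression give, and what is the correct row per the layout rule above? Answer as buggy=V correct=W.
`(lane / 4) + 8*(i / 2)`[16,7]⇒28
lane 16: gr=4 (16/4), th=0 (16%4)
i=7: r=4+8=12, c=0*2+1+8=9
row: 28 vs 12

buggy=28 correct=12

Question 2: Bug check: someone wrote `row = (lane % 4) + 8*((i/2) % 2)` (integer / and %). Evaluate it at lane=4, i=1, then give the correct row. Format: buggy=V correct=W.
buggy=0 correct=1

`(lane % 4) + 8*((i/2) % 2)`[4,1]=>0
lane 4=>4/4=1, 4 mod 4=0
i=1  r:1+0=>1  c:2·0+1+0=>1
row: 0 vs 1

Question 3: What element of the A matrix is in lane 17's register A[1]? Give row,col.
17: g=4,t=1
[1] (4+0,1*2+1+0) = (4,3)

4,3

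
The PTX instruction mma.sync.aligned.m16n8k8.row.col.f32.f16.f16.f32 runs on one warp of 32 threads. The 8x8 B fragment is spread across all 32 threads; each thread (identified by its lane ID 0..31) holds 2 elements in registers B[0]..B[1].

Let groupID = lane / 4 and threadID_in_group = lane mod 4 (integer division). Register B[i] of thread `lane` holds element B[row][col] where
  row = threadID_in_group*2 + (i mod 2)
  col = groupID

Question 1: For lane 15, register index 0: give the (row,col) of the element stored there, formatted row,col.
6,3

L=15=>grp=15>>2=3, tig=15&3=3
[0]=>row 3·2+0=6  col grp=3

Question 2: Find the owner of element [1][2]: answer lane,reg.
c=2⇒gr=2  r=1⇒th=0,odd=1
L=2*4+0=8  i=1=1

8,1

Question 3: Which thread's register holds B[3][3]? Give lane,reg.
13,1

c:3=>grp=3  r:3=>tig=1,lo=1
L=3*4+1=13  i=1=1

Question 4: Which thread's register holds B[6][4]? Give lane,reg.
c:4=>grp=4  r:6=>tig=3,lo=0
L=4*4+3=19  i=0=0

19,0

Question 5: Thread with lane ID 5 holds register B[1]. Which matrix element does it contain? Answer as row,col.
lane 5⇒5/4=1, 5 mod 4=1
i=1  r:2·1+1⇒3  c:1

3,1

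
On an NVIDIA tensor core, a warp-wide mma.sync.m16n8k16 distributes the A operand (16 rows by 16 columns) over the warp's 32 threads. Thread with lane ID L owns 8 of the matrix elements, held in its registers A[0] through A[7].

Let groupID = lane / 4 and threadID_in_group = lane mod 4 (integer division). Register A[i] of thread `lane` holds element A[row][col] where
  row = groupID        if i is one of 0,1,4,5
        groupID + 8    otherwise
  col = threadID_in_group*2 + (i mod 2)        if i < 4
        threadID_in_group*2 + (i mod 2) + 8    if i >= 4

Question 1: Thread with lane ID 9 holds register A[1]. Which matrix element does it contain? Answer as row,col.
2,3

lane 9⇒9/4=2, 9 mod 4=1
i=1  r:2+0⇒2  c:2·1+1+0⇒3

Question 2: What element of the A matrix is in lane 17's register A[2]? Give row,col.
lane 17=>17/4=4, 17 mod 4=1
i=2  r:4+8=>12  c:2·1+0+0=>2

12,2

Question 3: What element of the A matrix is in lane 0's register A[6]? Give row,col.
8,8

L=0→G=0>>2=0, T=0&3=0
[6]→row 0+8=8  col 0·2+0+8=8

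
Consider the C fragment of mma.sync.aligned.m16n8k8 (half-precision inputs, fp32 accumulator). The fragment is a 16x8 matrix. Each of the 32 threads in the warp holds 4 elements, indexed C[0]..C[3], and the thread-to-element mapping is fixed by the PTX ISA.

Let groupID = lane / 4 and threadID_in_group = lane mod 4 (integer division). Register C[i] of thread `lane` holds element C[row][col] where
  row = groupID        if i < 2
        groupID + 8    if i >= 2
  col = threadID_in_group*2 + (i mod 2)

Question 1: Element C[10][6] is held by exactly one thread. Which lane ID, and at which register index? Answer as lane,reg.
11,2

r=10⇒gr=2,Rb=1  c=6⇒th=3,odd=0
L=2*4+3=11  i=1*2+0=2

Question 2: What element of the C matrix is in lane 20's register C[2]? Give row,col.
20: g=5,t=0
[2] (5+8,0*2+0) = (13,0)

13,0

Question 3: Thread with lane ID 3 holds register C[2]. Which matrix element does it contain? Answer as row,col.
lane 3: grp=0 (3/4), tig=3 (3%4)
i=2: r=0+8=8, c=3*2+0=6

8,6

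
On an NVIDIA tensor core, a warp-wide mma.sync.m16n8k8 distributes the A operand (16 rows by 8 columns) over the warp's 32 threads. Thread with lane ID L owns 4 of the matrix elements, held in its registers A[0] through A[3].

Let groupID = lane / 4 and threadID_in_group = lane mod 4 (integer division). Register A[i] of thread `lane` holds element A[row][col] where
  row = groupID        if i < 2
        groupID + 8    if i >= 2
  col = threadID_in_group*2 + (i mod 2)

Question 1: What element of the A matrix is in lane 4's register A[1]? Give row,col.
lane 4→4/4=1, 4 mod 4=0
i=1  r:1+0→1  c:2·0+1→1

1,1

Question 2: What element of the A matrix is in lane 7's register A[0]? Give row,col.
lane 7: g=1 (7/4), t=3 (7%4)
i=0: r=1+0=1, c=3*2+0=6

1,6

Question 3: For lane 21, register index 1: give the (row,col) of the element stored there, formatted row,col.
5,3

21: G=5,T=1
[1] (5+0,1*2+1) = (5,3)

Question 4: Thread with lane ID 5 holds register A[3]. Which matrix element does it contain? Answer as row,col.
5: g=1,t=1
[3] (1+8,1*2+1) = (9,3)

9,3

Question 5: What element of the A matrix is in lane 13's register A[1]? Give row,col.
lane 13->13/4=3, 13 mod 4=1
i=1  r:3+0->3  c:2·1+1->3

3,3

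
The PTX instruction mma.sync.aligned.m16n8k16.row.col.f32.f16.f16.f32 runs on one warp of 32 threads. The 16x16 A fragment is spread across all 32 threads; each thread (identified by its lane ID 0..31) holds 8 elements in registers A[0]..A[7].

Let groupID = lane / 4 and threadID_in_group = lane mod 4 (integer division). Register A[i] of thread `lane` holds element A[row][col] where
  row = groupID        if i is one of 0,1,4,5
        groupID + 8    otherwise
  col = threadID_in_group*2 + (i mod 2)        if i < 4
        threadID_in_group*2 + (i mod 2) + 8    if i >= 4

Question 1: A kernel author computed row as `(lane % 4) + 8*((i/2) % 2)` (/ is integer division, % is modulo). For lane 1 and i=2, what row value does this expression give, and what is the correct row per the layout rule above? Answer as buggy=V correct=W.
`(lane % 4) + 8*((i/2) % 2)`[1,2]=>9
lane 1: grp=0 (1/4), tig=1 (1%4)
i=2: r=0+8=8, c=1*2+0+0=2
row: 9 vs 8

buggy=9 correct=8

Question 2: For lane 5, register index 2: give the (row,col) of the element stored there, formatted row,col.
lane 5: g=1 (5/4), t=1 (5%4)
i=2: r=1+8=9, c=1*2+0+0=2

9,2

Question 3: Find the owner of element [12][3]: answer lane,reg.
17,3

r:12=>grp=4,rB=1  c:3=>cB=0,tig=1,lo=1
L=4*4+1=17  i=0*4+1*2+1=3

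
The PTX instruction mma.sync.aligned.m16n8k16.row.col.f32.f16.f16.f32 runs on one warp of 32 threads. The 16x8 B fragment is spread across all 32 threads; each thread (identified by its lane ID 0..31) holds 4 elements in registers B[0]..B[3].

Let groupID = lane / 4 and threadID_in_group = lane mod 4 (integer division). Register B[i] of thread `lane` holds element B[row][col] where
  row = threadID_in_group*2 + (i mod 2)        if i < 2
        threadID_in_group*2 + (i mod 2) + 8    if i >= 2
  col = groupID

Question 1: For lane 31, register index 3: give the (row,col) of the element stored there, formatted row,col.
15,7

lane 31: g=7 (31/4), t=3 (31%4)
i=3: r=3*2+1+8=15, c=g=7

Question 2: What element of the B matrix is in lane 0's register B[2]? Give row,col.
lane 0->0/4=0, 0 mod 4=0
i=2  r:2·0+0+8->8  c:0

8,0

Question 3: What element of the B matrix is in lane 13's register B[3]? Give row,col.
13: gid=3,tid=1
[3] (1*2+1+8,3) = (11,3)

11,3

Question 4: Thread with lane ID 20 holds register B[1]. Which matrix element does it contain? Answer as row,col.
1,5

L=20->gid=20>>2=5, tid=20&3=0
[1]->row 0·2+1+0=1  col gid=5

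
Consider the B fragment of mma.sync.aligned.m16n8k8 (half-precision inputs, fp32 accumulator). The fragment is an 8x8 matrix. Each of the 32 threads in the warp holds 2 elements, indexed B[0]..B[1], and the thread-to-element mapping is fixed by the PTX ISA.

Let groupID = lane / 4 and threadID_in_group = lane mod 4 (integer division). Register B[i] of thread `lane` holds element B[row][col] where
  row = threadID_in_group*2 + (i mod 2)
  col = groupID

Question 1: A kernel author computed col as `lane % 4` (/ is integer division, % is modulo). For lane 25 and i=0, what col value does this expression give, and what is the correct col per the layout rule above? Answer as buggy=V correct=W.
buggy=1 correct=6

`lane % 4`[25,0]->1
25: g=6,t=1
[0] (1*2+0,6) = (2,6)
col: 1 vs 6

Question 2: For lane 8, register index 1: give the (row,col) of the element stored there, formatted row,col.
1,2

lane 8→8/4=2, 8 mod 4=0
i=1  r:2·0+1→1  c:2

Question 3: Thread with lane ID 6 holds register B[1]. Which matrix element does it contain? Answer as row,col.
5,1

lane 6→6/4=1, 6 mod 4=2
i=1  r:2·2+1→5  c:1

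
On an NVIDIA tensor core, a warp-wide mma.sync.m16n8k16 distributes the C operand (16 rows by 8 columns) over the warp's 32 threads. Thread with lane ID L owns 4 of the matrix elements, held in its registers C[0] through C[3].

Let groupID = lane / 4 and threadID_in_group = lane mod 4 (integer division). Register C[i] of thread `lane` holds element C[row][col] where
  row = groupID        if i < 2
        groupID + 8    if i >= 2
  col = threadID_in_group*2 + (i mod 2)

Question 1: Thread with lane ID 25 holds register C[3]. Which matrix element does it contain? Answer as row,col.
14,3

L=25→G=25>>2=6, T=25&3=1
[3]→row 6+8=14  col 1·2+1=3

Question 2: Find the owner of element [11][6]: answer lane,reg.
15,2

r: 11->gid=3,r8=1  c: 6->tid=3,i&1=0
L=3*4+3=15  i=1*2+0=2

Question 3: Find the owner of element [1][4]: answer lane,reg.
6,0

r=1⇒gr=1,Rb=0  c=4⇒th=2,odd=0
L=1*4+2=6  i=0*2+0=0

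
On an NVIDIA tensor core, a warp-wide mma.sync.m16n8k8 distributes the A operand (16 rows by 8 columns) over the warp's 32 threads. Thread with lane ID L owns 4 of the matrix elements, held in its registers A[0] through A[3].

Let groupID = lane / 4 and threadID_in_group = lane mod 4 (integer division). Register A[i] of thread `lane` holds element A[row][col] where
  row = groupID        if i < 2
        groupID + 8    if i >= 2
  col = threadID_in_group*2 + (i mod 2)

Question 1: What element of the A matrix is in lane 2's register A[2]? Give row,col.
lane 2: g=0 (2/4), t=2 (2%4)
i=2: r=0+8=8, c=2*2+0=4

8,4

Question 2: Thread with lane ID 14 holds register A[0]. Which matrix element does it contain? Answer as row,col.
3,4

lane 14=>14/4=3, 14 mod 4=2
i=0  r:3+0=>3  c:2·2+0=>4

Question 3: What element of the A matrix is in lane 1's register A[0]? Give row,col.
0,2

lane 1: gr=0 (1/4), th=1 (1%4)
i=0: r=0+0=0, c=1*2+0=2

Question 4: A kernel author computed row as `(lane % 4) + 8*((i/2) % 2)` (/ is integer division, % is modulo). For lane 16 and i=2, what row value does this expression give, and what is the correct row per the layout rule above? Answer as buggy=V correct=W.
buggy=8 correct=12

`(lane % 4) + 8*((i/2) % 2)`[16,2]→8
16: G=4,T=0
[2] (4+8,0*2+0) = (12,0)
row: 8 vs 12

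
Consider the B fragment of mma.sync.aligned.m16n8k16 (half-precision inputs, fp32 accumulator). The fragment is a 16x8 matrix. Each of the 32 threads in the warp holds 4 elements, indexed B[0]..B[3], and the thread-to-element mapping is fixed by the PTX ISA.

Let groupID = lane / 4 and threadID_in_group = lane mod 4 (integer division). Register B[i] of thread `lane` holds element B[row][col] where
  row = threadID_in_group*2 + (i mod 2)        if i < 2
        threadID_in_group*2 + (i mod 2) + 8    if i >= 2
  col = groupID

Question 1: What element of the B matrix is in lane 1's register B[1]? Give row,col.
lane 1->1/4=0, 1 mod 4=1
i=1  r:2·1+1+0->3  c:0

3,0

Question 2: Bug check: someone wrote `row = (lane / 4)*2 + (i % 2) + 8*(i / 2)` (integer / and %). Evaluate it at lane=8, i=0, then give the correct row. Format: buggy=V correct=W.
buggy=4 correct=0

`(lane / 4)*2 + (i % 2) + 8*(i / 2)`[8,0]->4
L=8->gid=8>>2=2, tid=8&3=0
[0]->row 0·2+0+0=0  col gid=2
row: 4 vs 0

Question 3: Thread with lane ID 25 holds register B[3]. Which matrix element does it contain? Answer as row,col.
11,6

L=25→G=25>>2=6, T=25&3=1
[3]→row 1·2+1+8=11  col G=6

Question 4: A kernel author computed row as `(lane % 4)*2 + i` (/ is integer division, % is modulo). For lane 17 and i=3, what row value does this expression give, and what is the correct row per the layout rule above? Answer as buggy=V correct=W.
`(lane % 4)*2 + i`[17,3]→5
17: G=4,T=1
[3] (1*2+1+8,4) = (11,4)
row: 5 vs 11

buggy=5 correct=11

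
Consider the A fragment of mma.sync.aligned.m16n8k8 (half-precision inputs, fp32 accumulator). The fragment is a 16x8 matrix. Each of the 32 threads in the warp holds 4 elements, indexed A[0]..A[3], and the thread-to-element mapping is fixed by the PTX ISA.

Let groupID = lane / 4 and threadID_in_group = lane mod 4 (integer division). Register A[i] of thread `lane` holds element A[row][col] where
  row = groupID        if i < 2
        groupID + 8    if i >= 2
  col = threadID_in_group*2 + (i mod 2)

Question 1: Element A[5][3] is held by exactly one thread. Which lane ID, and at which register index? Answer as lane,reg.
21,1

r: 5->gid=5,r8=0  c: 3->tid=1,i&1=1
L=5*4+1=21  i=0*2+1=1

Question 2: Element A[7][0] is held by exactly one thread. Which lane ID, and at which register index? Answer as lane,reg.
r:7=>grp=7,rB=0  c:0=>tig=0,lo=0
L=7*4+0=28  i=0*2+0=0

28,0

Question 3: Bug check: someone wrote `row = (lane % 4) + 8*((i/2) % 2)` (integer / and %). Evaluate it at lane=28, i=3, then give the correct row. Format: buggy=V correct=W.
buggy=8 correct=15

`(lane % 4) + 8*((i/2) % 2)`[28,3]⇒8
lane 28: gr=7 (28/4), th=0 (28%4)
i=3: r=7+8=15, c=0*2+1=1
row: 8 vs 15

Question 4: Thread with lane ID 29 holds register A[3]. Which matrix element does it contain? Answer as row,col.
15,3

lane 29=>29/4=7, 29 mod 4=1
i=3  r:7+8=>15  c:2·1+1=>3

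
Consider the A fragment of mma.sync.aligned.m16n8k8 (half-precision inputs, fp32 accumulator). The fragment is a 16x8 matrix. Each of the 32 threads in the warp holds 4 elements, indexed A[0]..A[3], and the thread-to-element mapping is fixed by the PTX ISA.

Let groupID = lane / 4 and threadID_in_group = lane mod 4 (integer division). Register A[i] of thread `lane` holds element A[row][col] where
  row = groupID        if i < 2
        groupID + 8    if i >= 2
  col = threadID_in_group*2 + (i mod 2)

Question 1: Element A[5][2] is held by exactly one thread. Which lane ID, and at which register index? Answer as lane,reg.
r: 5->gid=5,r8=0  c: 2->tid=1,i&1=0
L=5*4+1=21  i=0*2+0=0

21,0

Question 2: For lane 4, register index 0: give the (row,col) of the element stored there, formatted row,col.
L=4→G=4>>2=1, T=4&3=0
[0]→row 1+0=1  col 0·2+0=0

1,0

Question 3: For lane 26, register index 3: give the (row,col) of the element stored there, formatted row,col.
14,5

lane 26=>26/4=6, 26 mod 4=2
i=3  r:6+8=>14  c:2·2+1=>5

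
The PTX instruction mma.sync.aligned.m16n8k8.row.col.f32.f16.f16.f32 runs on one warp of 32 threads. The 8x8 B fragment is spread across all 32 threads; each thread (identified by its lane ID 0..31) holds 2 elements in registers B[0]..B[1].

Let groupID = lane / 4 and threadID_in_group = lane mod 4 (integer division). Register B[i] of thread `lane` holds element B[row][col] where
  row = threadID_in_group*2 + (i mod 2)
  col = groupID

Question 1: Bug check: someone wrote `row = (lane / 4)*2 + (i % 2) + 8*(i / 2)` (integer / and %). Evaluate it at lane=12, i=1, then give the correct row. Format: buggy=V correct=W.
buggy=7 correct=1

`(lane / 4)*2 + (i % 2) + 8*(i / 2)`[12,1]->7
L=12->g=12>>2=3, t=12&3=0
[1]->row 0·2+1=1  col g=3
row: 7 vs 1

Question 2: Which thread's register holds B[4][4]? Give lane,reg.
c:4=>grp=4  r:4=>tig=2,lo=0
L=4*4+2=18  i=0=0

18,0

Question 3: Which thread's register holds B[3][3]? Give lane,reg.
c=3→G=3  r=3→T=1,p=1
L=3*4+1=13  i=1=1

13,1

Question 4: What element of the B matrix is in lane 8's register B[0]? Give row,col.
0,2

lane 8->8/4=2, 8 mod 4=0
i=0  r:2·0+0->0  c:2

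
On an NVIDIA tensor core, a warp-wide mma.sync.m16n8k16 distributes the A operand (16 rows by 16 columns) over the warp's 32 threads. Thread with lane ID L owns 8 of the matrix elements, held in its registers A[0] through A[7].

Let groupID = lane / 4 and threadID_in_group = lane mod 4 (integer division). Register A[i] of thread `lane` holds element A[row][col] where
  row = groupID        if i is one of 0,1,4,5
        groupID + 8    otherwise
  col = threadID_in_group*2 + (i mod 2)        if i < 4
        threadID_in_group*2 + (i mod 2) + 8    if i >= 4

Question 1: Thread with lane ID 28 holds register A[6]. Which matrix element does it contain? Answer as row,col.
15,8

28: grp=7,tig=0
[6] (7+8,0*2+0+8) = (15,8)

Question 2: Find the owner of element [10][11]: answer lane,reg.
9,7

r=10->g=2,rb=1  c=11->cb=1,t=1,b0=1
L=2*4+1=9  i=1*4+1*2+1=7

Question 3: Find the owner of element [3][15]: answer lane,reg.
r=3→G=3,rhi=0  c=15→chi=1,T=3,p=1
L=3*4+3=15  i=1*4+0*2+1=5

15,5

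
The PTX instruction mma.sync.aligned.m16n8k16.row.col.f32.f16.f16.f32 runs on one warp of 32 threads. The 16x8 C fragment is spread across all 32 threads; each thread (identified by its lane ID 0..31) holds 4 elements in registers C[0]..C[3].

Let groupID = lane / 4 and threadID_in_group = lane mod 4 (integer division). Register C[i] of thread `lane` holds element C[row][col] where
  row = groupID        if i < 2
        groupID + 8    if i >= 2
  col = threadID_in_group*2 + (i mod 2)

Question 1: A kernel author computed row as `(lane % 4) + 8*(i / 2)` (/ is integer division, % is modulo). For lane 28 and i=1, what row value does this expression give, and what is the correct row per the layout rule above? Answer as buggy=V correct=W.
`(lane % 4) + 8*(i / 2)`[28,1]->0
28: g=7,t=0
[1] (7+0,0*2+1) = (7,1)
row: 0 vs 7

buggy=0 correct=7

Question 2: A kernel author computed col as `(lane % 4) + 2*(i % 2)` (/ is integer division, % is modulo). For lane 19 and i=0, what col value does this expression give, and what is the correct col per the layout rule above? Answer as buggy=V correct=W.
buggy=3 correct=6

`(lane % 4) + 2*(i % 2)`[19,0]->3
lane 19->19/4=4, 19 mod 4=3
i=0  r:4+0->4  c:2·3+0->6
col: 3 vs 6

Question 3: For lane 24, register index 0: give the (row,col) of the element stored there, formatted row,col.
lane 24: gid=6 (24/4), tid=0 (24%4)
i=0: r=6+0=6, c=0*2+0=0

6,0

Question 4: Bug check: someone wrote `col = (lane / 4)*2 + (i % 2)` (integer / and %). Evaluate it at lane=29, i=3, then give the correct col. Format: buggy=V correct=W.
buggy=15 correct=3

`(lane / 4)*2 + (i % 2)`[29,3]=>15
29: grp=7,tig=1
[3] (7+8,1*2+1) = (15,3)
col: 15 vs 3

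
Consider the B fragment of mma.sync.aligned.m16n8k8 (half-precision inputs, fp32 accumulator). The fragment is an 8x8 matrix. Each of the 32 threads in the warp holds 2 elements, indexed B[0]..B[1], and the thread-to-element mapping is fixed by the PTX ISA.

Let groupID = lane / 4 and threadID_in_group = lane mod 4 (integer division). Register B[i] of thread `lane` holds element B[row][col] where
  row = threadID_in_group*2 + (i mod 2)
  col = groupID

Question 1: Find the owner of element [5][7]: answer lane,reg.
30,1

c: 7->gid=7  r: 5->tid=2,i&1=1
L=7*4+2=30  i=1=1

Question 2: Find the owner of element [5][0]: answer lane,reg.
2,1

c: 0->gid=0  r: 5->tid=2,i&1=1
L=0*4+2=2  i=1=1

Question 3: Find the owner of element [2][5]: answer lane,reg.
21,0

c=5->g=5  r=2->t=1,b0=0
L=5*4+1=21  i=0=0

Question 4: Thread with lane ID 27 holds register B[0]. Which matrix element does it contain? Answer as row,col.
6,6

lane 27->27/4=6, 27 mod 4=3
i=0  r:2·3+0->6  c:6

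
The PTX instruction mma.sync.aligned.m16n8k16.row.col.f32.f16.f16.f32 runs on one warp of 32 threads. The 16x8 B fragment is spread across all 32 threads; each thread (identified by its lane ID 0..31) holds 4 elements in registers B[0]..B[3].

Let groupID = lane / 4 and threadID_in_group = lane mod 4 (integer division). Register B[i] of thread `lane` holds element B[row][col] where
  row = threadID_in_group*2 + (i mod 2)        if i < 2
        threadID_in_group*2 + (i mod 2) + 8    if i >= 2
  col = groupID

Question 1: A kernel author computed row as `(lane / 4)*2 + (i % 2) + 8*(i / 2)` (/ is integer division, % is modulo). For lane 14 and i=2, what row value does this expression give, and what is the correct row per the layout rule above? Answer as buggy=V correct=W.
buggy=14 correct=12

`(lane / 4)*2 + (i % 2) + 8*(i / 2)`[14,2]=>14
lane 14=>14/4=3, 14 mod 4=2
i=2  r:2·2+0+8=>12  c:3
row: 14 vs 12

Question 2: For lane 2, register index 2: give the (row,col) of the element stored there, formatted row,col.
2: G=0,T=2
[2] (2*2+0+8,0) = (12,0)

12,0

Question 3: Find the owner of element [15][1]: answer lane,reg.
7,3

c:1=>grp=1  r:15=>rB=1,tig=3,lo=1
L=1*4+3=7  i=1*2+1=3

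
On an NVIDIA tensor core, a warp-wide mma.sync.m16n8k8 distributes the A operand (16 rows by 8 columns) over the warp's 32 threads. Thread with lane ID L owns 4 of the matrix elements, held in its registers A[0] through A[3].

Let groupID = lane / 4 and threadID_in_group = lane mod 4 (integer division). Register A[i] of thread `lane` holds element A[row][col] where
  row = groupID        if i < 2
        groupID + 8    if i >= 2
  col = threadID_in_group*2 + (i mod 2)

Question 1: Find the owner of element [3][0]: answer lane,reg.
r=3→G=3,rhi=0  c=0→T=0,p=0
L=3*4+0=12  i=0*2+0=0

12,0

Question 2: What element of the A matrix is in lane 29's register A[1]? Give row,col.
7,3

lane 29: g=7 (29/4), t=1 (29%4)
i=1: r=7+0=7, c=1*2+1=3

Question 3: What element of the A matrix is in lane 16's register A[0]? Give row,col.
lane 16->16/4=4, 16 mod 4=0
i=0  r:4+0->4  c:2·0+0->0

4,0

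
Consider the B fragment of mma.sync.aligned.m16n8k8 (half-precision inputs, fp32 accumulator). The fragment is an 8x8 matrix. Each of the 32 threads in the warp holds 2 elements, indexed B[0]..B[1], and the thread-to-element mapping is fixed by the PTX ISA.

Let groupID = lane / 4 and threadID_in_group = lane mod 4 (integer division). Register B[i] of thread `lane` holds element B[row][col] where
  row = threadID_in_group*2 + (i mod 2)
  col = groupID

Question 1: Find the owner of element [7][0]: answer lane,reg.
c=0→G=0  r=7→T=3,p=1
L=0*4+3=3  i=1=1

3,1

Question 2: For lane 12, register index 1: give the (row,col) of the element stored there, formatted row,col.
1,3

lane 12: gid=3 (12/4), tid=0 (12%4)
i=1: r=0*2+1=1, c=gid=3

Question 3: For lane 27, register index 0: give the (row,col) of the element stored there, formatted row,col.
lane 27: g=6 (27/4), t=3 (27%4)
i=0: r=3*2+0=6, c=g=6

6,6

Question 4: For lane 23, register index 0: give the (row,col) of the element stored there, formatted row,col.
6,5

23: G=5,T=3
[0] (3*2+0,5) = (6,5)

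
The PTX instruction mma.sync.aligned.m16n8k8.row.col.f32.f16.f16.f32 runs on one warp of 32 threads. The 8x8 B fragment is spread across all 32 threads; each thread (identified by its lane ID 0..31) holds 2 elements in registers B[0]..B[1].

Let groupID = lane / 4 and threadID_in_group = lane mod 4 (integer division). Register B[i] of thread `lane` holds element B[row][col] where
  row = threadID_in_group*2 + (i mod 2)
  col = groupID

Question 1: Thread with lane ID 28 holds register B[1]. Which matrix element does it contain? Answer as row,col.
1,7

lane 28->28/4=7, 28 mod 4=0
i=1  r:2·0+1->1  c:7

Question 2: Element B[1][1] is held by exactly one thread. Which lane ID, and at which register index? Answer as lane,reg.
4,1

c:1=>grp=1  r:1=>tig=0,lo=1
L=1*4+0=4  i=1=1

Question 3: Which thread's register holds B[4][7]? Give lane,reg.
c:7=>grp=7  r:4=>tig=2,lo=0
L=7*4+2=30  i=0=0

30,0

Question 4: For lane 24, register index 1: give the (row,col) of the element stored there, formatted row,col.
L=24=>grp=24>>2=6, tig=24&3=0
[1]=>row 0·2+1=1  col grp=6

1,6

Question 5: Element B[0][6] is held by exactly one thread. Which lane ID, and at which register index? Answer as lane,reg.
24,0

c:6=>grp=6  r:0=>tig=0,lo=0
L=6*4+0=24  i=0=0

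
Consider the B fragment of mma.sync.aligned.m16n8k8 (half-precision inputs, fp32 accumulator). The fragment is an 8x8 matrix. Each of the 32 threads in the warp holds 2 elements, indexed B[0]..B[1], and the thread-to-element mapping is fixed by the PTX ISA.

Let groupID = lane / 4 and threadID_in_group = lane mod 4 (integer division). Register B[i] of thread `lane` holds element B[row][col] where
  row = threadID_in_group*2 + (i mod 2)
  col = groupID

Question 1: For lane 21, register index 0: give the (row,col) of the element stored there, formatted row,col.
lane 21: grp=5 (21/4), tig=1 (21%4)
i=0: r=1*2+0=2, c=grp=5

2,5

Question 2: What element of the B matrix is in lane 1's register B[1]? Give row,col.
1: G=0,T=1
[1] (1*2+1,0) = (3,0)

3,0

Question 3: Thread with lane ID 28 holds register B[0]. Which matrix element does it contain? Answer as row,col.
0,7

28: G=7,T=0
[0] (0*2+0,7) = (0,7)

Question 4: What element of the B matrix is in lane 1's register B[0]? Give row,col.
1: gid=0,tid=1
[0] (1*2+0,0) = (2,0)

2,0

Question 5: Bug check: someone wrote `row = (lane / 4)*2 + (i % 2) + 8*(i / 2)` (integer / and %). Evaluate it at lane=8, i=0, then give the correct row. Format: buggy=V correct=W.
`(lane / 4)*2 + (i % 2) + 8*(i / 2)`[8,0]->4
L=8->g=8>>2=2, t=8&3=0
[0]->row 0·2+0=0  col g=2
row: 4 vs 0

buggy=4 correct=0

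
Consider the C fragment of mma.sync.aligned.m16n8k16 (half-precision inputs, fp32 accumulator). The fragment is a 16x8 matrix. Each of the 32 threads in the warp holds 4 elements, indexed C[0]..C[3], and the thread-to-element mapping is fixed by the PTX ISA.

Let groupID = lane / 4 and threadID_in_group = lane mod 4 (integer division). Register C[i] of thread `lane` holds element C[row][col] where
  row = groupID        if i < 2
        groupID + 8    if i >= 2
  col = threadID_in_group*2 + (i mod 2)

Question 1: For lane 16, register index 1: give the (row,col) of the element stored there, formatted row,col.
L=16⇒gr=16>>2=4, th=16&3=0
[1]⇒row 4+0=4  col 0·2+1=1

4,1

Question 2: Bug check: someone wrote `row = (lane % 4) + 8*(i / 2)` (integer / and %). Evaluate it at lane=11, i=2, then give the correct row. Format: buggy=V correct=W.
`(lane % 4) + 8*(i / 2)`[11,2]->11
11: gid=2,tid=3
[2] (2+8,3*2+0) = (10,6)
row: 11 vs 10

buggy=11 correct=10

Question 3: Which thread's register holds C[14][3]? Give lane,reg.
r:14=>grp=6,rB=1  c:3=>tig=1,lo=1
L=6*4+1=25  i=1*2+1=3

25,3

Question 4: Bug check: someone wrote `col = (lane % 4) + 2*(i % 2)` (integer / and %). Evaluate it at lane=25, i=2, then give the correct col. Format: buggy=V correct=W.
buggy=1 correct=2

`(lane % 4) + 2*(i % 2)`[25,2]->1
25: gid=6,tid=1
[2] (6+8,1*2+0) = (14,2)
col: 1 vs 2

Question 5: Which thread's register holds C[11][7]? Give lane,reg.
r:11=>grp=3,rB=1  c:7=>tig=3,lo=1
L=3*4+3=15  i=1*2+1=3

15,3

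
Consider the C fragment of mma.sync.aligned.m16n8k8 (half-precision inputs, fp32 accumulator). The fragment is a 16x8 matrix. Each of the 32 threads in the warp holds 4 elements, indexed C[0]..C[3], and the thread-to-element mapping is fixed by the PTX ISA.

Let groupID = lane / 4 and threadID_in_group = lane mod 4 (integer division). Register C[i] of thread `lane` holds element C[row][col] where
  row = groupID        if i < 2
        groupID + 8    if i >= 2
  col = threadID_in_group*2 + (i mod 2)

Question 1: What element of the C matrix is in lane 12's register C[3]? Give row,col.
lane 12->12/4=3, 12 mod 4=0
i=3  r:3+8->11  c:2·0+1->1

11,1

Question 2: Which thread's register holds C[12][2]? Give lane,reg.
17,2

r: 12->gid=4,r8=1  c: 2->tid=1,i&1=0
L=4*4+1=17  i=1*2+0=2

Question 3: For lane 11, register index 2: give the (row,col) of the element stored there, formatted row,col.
lane 11⇒11/4=2, 11 mod 4=3
i=2  r:2+8⇒10  c:2·3+0⇒6

10,6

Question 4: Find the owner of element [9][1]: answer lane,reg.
4,3

r=9→G=1,rhi=1  c=1→T=0,p=1
L=1*4+0=4  i=1*2+1=3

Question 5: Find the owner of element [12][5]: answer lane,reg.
18,3

r=12->g=4,rb=1  c=5->t=2,b0=1
L=4*4+2=18  i=1*2+1=3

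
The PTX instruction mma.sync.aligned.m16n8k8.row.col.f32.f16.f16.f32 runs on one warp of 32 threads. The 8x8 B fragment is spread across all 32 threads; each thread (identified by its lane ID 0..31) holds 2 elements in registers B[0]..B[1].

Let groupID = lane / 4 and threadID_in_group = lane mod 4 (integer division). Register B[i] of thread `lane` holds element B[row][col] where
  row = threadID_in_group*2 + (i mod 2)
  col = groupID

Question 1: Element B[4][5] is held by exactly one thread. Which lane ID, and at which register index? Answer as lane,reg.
22,0

c=5⇒gr=5  r=4⇒th=2,odd=0
L=5*4+2=22  i=0=0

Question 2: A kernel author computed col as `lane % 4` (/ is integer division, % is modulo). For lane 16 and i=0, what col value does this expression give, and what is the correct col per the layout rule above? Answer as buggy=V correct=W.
`lane % 4`[16,0]⇒0
lane 16⇒16/4=4, 16 mod 4=0
i=0  r:2·0+0⇒0  c:4
col: 0 vs 4

buggy=0 correct=4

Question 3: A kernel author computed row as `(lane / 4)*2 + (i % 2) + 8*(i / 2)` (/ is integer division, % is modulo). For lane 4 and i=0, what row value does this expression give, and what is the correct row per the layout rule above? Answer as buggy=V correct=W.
buggy=2 correct=0

`(lane / 4)*2 + (i % 2) + 8*(i / 2)`[4,0]⇒2
L=4⇒gr=4>>2=1, th=4&3=0
[0]⇒row 0·2+0=0  col gr=1
row: 2 vs 0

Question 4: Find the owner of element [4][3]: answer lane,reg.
14,0

c=3->g=3  r=4->t=2,b0=0
L=3*4+2=14  i=0=0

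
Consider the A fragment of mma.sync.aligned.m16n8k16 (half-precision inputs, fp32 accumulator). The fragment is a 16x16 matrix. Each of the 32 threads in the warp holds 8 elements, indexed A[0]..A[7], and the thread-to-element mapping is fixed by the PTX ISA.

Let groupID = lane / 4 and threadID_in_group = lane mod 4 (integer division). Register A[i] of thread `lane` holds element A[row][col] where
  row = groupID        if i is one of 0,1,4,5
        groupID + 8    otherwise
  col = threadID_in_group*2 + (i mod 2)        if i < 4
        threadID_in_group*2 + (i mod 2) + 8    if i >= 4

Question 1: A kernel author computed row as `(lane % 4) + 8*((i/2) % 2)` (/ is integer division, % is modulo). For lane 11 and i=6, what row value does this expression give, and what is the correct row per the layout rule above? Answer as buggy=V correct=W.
`(lane % 4) + 8*((i/2) % 2)`[11,6]⇒11
lane 11: gr=2 (11/4), th=3 (11%4)
i=6: r=2+8=10, c=3*2+0+8=14
row: 11 vs 10

buggy=11 correct=10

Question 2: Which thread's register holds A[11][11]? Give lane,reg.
13,7

r=11->g=3,rb=1  c=11->cb=1,t=1,b0=1
L=3*4+1=13  i=1*4+1*2+1=7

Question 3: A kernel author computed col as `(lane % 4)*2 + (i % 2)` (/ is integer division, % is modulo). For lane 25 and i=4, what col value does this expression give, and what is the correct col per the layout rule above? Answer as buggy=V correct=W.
`(lane % 4)*2 + (i % 2)`[25,4]->2
lane 25: gid=6 (25/4), tid=1 (25%4)
i=4: r=6+0=6, c=1*2+0+8=10
col: 2 vs 10

buggy=2 correct=10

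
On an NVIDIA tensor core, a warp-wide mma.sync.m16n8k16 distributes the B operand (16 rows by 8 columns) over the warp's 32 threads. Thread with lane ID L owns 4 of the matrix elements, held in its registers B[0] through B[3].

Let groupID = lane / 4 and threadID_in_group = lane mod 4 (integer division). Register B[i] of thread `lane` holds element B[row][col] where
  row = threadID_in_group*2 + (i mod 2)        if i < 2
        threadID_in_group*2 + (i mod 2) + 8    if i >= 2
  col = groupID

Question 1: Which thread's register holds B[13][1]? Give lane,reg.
c: 1->gid=1  r: 13->r8=1,tid=2,i&1=1
L=1*4+2=6  i=1*2+1=3

6,3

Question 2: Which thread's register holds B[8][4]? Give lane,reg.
16,2

c=4⇒gr=4  r=8⇒Rb=1,th=0,odd=0
L=4*4+0=16  i=1*2+0=2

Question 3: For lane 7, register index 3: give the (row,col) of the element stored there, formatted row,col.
15,1

lane 7->7/4=1, 7 mod 4=3
i=3  r:2·3+1+8->15  c:1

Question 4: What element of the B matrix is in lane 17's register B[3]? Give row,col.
11,4

17: gr=4,th=1
[3] (1*2+1+8,4) = (11,4)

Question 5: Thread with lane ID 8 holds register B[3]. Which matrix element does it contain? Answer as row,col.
L=8->g=8>>2=2, t=8&3=0
[3]->row 0·2+1+8=9  col g=2

9,2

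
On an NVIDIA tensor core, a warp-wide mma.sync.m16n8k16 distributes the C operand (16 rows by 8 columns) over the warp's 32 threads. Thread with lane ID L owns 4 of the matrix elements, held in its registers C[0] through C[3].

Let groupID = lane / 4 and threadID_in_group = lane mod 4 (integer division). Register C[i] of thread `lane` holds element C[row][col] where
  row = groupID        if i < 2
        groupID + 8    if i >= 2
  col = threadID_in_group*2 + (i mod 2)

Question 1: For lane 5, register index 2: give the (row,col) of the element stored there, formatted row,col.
L=5→G=5>>2=1, T=5&3=1
[2]→row 1+8=9  col 1·2+0=2

9,2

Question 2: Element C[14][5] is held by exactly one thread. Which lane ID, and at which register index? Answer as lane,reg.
r:14=>grp=6,rB=1  c:5=>tig=2,lo=1
L=6*4+2=26  i=1*2+1=3

26,3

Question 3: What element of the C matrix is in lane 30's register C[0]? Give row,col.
7,4

L=30⇒gr=30>>2=7, th=30&3=2
[0]⇒row 7+0=7  col 2·2+0=4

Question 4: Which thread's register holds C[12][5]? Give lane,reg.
r=12->g=4,rb=1  c=5->t=2,b0=1
L=4*4+2=18  i=1*2+1=3

18,3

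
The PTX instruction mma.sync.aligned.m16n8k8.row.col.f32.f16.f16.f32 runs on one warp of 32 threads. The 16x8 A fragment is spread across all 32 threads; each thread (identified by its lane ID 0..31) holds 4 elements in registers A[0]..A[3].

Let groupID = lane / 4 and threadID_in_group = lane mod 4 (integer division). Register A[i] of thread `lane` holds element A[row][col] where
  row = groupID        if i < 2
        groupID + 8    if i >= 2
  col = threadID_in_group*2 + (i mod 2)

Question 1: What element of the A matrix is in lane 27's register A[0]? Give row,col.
lane 27=>27/4=6, 27 mod 4=3
i=0  r:6+0=>6  c:2·3+0=>6

6,6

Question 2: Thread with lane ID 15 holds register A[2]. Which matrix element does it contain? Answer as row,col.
lane 15⇒15/4=3, 15 mod 4=3
i=2  r:3+8⇒11  c:2·3+0⇒6

11,6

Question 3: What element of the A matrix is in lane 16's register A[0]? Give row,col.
lane 16: gr=4 (16/4), th=0 (16%4)
i=0: r=4+0=4, c=0*2+0=0

4,0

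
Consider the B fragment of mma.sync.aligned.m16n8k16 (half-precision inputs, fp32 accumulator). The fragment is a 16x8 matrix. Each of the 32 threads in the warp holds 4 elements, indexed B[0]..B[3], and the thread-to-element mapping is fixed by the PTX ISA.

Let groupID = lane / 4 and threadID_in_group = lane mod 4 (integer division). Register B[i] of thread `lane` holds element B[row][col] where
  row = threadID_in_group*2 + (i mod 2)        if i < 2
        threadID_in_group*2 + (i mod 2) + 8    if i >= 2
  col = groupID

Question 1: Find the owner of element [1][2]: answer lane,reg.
c=2→G=2  r=1→rhi=0,T=0,p=1
L=2*4+0=8  i=0*2+1=1

8,1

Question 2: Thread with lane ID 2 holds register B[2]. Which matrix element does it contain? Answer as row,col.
12,0

lane 2: g=0 (2/4), t=2 (2%4)
i=2: r=2*2+0+8=12, c=g=0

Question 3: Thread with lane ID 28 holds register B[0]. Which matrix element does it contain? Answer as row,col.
0,7

28: gr=7,th=0
[0] (0*2+0+0,7) = (0,7)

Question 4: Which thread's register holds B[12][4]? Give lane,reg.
18,2

c=4->g=4  r=12->rb=1,t=2,b0=0
L=4*4+2=18  i=1*2+0=2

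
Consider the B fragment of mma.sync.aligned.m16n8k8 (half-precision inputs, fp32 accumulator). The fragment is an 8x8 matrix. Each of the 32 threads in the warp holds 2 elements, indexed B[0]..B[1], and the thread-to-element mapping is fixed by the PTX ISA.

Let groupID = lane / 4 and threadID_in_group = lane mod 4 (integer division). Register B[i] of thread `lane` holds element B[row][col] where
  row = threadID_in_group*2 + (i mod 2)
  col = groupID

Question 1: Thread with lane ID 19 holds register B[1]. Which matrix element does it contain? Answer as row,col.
19: gr=4,th=3
[1] (3*2+1,4) = (7,4)

7,4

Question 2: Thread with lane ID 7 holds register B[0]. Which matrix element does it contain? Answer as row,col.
lane 7⇒7/4=1, 7 mod 4=3
i=0  r:2·3+0⇒6  c:1

6,1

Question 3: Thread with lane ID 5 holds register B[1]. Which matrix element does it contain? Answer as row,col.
3,1

L=5->g=5>>2=1, t=5&3=1
[1]->row 1·2+1=3  col g=1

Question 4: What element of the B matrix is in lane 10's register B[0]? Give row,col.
4,2

10: g=2,t=2
[0] (2*2+0,2) = (4,2)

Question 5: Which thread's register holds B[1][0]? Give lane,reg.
c=0⇒gr=0  r=1⇒th=0,odd=1
L=0*4+0=0  i=1=1

0,1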